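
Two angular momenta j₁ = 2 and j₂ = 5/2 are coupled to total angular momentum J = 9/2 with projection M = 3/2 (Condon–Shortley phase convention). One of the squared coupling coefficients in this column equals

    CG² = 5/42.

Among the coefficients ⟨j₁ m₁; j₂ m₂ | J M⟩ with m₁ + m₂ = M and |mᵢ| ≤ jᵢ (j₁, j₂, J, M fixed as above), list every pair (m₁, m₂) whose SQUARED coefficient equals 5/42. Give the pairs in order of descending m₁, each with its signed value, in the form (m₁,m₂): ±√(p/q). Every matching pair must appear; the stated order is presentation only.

(2,-1/2): +√(5/42)

Admissible pairs with m₁+m₂ = M = 3/2: (-1,5/2), (0,3/2), (1,1/2), (2,-1/2)
  (m₁,m₂)=(2,-1/2): CG² = 5/42, CG = +√(5/42)   ← matches the target
  (m₁,m₂)=(1,1/2): CG² = 10/21, CG = +√(10/21)
  (m₁,m₂)=(0,3/2): CG² = 5/14, CG = +√(5/14)
  (m₁,m₂)=(-1,5/2): CG² = 1/21, CG = +√(1/21)
Pairs with CG² = 5/42: (2,-1/2): +√(5/42)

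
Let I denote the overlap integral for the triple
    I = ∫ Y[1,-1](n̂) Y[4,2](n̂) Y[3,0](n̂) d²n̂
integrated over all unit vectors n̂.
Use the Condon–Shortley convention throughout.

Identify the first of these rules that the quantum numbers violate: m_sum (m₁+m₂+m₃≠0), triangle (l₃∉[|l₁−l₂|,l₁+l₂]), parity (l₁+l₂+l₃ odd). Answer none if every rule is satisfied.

m_sum

m₁+m₂+m₃ = -1 + 2 + 0 = 1  ✗
triangle: |1−4|=3 ≤ l₃=3 ≤ 1+4=5
parity: l₁+l₂+l₃ = 8 is even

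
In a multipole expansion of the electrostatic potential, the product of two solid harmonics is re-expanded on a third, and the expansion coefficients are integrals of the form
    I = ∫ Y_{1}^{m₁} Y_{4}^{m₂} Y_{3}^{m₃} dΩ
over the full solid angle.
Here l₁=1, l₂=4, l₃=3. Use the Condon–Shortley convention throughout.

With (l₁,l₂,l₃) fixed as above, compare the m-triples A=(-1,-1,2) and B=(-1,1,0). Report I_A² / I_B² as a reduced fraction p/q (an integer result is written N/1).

l's match ⇒ only the (l;m) 3-j factors differ between A and B.
A: triangle coeff Δ(1,4,3) = 1/252; Σ_t [2,2]: t=2:+1/240 = 1/240; (3j)²=1/84 [(1 4 3; -1 -1 2)], sign=-1
B: triangle coeff Δ(1,4,3) = 1/252; Σ_t [2,2]: t=2:+1/72 = 1/72; (3j)²=5/126 [(1 4 3; -1 1 0)], sign=-1
I_A²/I_B² = (1/84)/(5/126) = 3/10

3/10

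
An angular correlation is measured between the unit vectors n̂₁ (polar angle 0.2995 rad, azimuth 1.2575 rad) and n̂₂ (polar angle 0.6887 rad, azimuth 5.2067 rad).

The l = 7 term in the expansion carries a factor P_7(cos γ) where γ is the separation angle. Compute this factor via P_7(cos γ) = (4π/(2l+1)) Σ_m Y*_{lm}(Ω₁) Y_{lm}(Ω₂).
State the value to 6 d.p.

0.319753

Summing Y*_{l m}(θ₁,φ₁)·Y_{l m}(θ₂,φ₂) over m ∈ [−7, 7]; prefactor 4π/(2·7+1) = 0.837758:
  m=-7: (-0.00008 + 0.00006j) × (0.00656 + 0.01989j) = -0.00000 - 0.00000j  (running Σ = -0.00000 - 0.00000j)
  m=-6: (0.00036 + 0.00112j) × (0.09372 + 0.01664j) = 0.00001 + 0.00011j  (running Σ = 0.00001 + 0.00011j)
  m=-5: (0.00892 + 0.00004j) × (0.15945 - 0.20125j) = 0.00143 - 0.00179j  (running Σ = 0.00144 - 0.00168j)
  m=-4: (0.01472 - 0.04476j) × (-0.17355 - 0.40322j) = -0.02060 + 0.00184j  (running Σ = -0.01916 + 0.00016j)
  m=-3: (-0.14210 - 0.10381j) × (-0.40935 - 0.03606j) = 0.05443 + 0.04762j  (running Σ = 0.03526 + 0.04777j)
  m=-2: (-0.35590 + 0.25764j) × (-0.00648 + 0.00985j) = -0.00023 - 0.00518j  (running Σ = 0.03503 + 0.04260j)
  m=-1: (0.18652 + 0.57573j) × (-0.18390 - 0.34122j) = 0.16215 - 0.16952j  (running Σ = 0.19718 - 0.12692j)
  m=0: (0.09234 + 0.00000j) × (-0.13743 + 0.00000j) = -0.01269 + 0.00000j  (running Σ = 0.18449 - 0.12692j)
  m=1: (-0.18652 + 0.57573j) × (0.18390 - 0.34122j) = 0.16215 + 0.16952j  (running Σ = 0.34664 + 0.04260j)
  m=2: (-0.35590 - 0.25764j) × (-0.00648 - 0.00985j) = -0.00023 + 0.00518j  (running Σ = 0.34641 + 0.04777j)
  m=3: (0.14210 - 0.10381j) × (0.40935 - 0.03606j) = 0.05443 - 0.04762j  (running Σ = 0.40084 + 0.00016j)
  m=4: (0.01472 + 0.04476j) × (-0.17355 + 0.40322j) = -0.02060 - 0.00184j  (running Σ = 0.38023 - 0.00168j)
  m=5: (-0.00892 + 0.00004j) × (-0.15945 - 0.20125j) = 0.00143 + 0.00179j  (running Σ = 0.38166 + 0.00011j)
  m=6: (0.00036 - 0.00112j) × (0.09372 - 0.01664j) = 0.00001 - 0.00011j  (running Σ = 0.38168 - 0.00000j)
  m=7: (0.00008 + 0.00006j) × (-0.00656 + 0.01989j) = -0.00000 + 0.00000j  (running Σ = 0.38168 - 0.00000j)
Total Σ_m = 0.38168 - 0.00000j. Multiply by 0.837758: 0.31975 - 0.00000j. P_7(cos γ) = 0.319753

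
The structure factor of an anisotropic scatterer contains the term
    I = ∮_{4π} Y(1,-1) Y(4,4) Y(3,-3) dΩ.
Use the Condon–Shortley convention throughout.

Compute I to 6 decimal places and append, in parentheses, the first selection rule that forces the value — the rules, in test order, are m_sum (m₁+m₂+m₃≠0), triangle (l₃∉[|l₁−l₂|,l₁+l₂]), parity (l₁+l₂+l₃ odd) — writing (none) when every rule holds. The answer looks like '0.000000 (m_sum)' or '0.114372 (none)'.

0.325735 (none)

m-sum 0 ✓  L=8 even ✓  3≤3≤5 ✓
Π(2lᵢ+1) = 3×9×7 = 189
triangle coeff Δ(1,4,3) = 1/252
Σ_t [1,1]: t=1:−1/36 = -1/36
(3j)²=4/63 [(1 4 3; 0 0 0)], sign=+1
Σ_t [2,2]: t=2:+1/1440 = 1/1440
(3j)²=1/9 [(1 4 3; -1 4 -3)], sign=+1
⇒ 4πI² = 4/3
I = (+1)√(4/3/(4π)) = 0.32573501
No selection rule forces the value: the integral is nonzero (none).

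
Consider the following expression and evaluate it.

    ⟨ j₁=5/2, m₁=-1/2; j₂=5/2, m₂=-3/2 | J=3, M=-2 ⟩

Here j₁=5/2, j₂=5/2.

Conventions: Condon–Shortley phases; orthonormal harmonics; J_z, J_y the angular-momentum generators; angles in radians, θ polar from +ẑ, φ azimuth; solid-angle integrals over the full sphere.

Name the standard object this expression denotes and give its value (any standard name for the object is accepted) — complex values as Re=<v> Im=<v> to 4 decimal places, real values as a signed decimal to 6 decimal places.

This is a Clebsch–Gordan (vector-coupling) coefficient.
j₁+j₂−J=2  J+j₁−j₂=3  J−j₁+j₂=3  j₁+j₂+J+1=9
(j₁±m₁, j₂±m₂, J±M) = (2,3,1,4,1,5)
P² = 48
sum k=0..1:
  [0] +1/24 = 1/24
  [1] −1/12 = -1/12
S = -1/24
C² = P²·S² = 1/12 ; C = -0.288675

Clebsch–Gordan coefficient, −√(1/12) ≈ -0.288675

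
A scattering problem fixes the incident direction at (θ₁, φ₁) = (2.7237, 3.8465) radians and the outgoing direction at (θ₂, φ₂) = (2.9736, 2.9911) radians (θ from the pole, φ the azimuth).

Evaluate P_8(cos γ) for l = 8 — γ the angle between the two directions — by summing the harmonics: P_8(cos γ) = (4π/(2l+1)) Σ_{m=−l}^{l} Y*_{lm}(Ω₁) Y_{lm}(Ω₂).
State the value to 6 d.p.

Term-by-term m-sum for l=8 (normalisation 4π/17 = 0.739198):
  [-8]  conj(Y_{8,-8})(Ω₁) = (0.000303, -0.000228) ; Y_{8,-8}(Ω₂) = (0.000000, 0.000000) ; Δ = (0.000000, 0.000000)
  [-7]  conj(Y_{8,-7})(Ω₁) = (0.000752, -0.003333) ; Y_{8,-7}(Ω₂) = (0.000004, 0.000006) ; Δ = (0.000000, -0.000000)
  [-6]  conj(Y_{8,-6})(Ω₁) = (-0.009004, -0.017172) ; Y_{8,-6}(Ω₂) = (0.000069, 0.000088) ; Δ = (0.000001, -0.000002)
  [-5]  conj(Y_{8,-5})(Ω₁) = (-0.072320, -0.029133) ; Y_{8,-5}(Ω₂) = (0.000886, 0.000829) ; Δ = (-0.000040, -0.000086)
  [-4]  conj(Y_{8,-4})(Ω₁) = (-0.214447, 0.071533) ; Y_{8,-4}(Ω₂) = (0.008095, 0.005561) ; Δ = (-0.002134, -0.000614)
  [-3]  conj(Y_{8,-3})(Ω₁) = (-0.234535, 0.387804) ; Y_{8,-3}(Ω₂) = (0.052800, 0.025602) ; Δ = (-0.022312, 0.014472)
  [-2]  conj(Y_{8,-2})(Ω₁) = (0.086274, 0.531285) ; Y_{8,-2}(Ω₂) = (0.235111, 0.072982) ; Δ = (-0.018490, 0.131207)
  [-1]  conj(Y_{8,-1})(Ω₁) = (0.106208, 0.090353) ; Y_{8,-1}(Ω₂) = (0.629817, 0.095505) ; Δ = (0.058263, 0.067049)
  [+0]  conj(Y_{8,0})(Ω₁) = (-0.456701, -0.000000) ; Y_{8,0}(Ω₂) = (0.642609, 0.000000) ; Δ = (-0.293480, -0.000000)
  [+1]  conj(Y_{8,1})(Ω₁) = (-0.106208, 0.090353) ; Y_{8,1}(Ω₂) = (-0.629817, 0.095505) ; Δ = (0.058263, -0.067049)
  [+2]  conj(Y_{8,2})(Ω₁) = (0.086274, -0.531285) ; Y_{8,2}(Ω₂) = (0.235111, -0.072982) ; Δ = (-0.018490, -0.131207)
  [+3]  conj(Y_{8,3})(Ω₁) = (0.234535, 0.387804) ; Y_{8,3}(Ω₂) = (-0.052800, 0.025602) ; Δ = (-0.022312, -0.014472)
  [+4]  conj(Y_{8,4})(Ω₁) = (-0.214447, -0.071533) ; Y_{8,4}(Ω₂) = (0.008095, -0.005561) ; Δ = (-0.002134, 0.000614)
  [+5]  conj(Y_{8,5})(Ω₁) = (0.072320, -0.029133) ; Y_{8,5}(Ω₂) = (-0.000886, 0.000829) ; Δ = (-0.000040, 0.000086)
  [+6]  conj(Y_{8,6})(Ω₁) = (-0.009004, 0.017172) ; Y_{8,6}(Ω₂) = (0.000069, -0.000088) ; Δ = (0.000001, 0.000002)
  [+7]  conj(Y_{8,7})(Ω₁) = (-0.000752, -0.003333) ; Y_{8,7}(Ω₂) = (-0.000004, 0.000006) ; Δ = (0.000000, 0.000000)
  [+8]  conj(Y_{8,8})(Ω₁) = (0.000303, 0.000228) ; Y_{8,8}(Ω₂) = (0.000000, -0.000000) ; Δ = (0.000000, -0.000000)
Accumulated sum (-0.262905, 0.000000); after 4π/(2l+1) scaling, (-0.194339, 0.000000) ⇒ P_8 = -0.194339

-0.194339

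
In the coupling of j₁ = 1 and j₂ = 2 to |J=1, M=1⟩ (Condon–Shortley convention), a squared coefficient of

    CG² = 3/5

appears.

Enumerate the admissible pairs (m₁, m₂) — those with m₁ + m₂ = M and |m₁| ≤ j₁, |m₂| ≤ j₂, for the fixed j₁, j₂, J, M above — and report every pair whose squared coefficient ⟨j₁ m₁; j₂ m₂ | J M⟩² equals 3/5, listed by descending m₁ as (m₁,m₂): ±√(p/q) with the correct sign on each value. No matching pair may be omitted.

(-1,2): +√(3/5)

Admissible pairs with m₁+m₂ = M = 1: (-1,2), (0,1), (1,0)
  (m₁,m₂)=(1,0): CG² = 1/10, CG = +√(1/10)
  (m₁,m₂)=(0,1): CG² = 3/10, CG = −√(3/10)
  (m₁,m₂)=(-1,2): CG² = 3/5, CG = +√(3/5)   ← matches the target
Pairs with CG² = 3/5: (-1,2): +√(3/5)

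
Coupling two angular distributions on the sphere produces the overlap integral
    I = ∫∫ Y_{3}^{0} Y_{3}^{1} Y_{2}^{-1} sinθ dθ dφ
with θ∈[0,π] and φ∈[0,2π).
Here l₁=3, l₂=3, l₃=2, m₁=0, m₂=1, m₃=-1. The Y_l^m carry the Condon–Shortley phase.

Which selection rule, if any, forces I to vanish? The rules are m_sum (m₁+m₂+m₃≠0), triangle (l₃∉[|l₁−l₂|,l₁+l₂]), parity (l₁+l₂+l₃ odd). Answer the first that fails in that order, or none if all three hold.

m₁+m₂+m₃ = 0 + 1 − 1 = 0  ✓
triangle: |3−3|=0 ≤ l₃=2 ≤ 3+3=6  ✓
parity: l₁+l₂+l₃ = 8 is even  ✓

none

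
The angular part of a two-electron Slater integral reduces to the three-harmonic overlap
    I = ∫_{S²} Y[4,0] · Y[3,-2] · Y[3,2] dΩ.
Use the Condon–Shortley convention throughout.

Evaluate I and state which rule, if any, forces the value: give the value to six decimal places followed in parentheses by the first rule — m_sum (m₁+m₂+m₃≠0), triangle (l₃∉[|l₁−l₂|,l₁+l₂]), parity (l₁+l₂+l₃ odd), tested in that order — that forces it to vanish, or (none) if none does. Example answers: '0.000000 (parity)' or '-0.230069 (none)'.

m-sum 0 ✓  L=10 even ✓  1≤3≤7 ✓
Π(2lᵢ+1) = 9×7×7 = 441
triangle coeff Δ(4,3,3) = 1/34650
Σ_t [1,3]: t=1:−1/72 t=2:+1/16 t=3:−1/72 = 5/144
(3j)²=2/77 [(4 3 3; 0 0 0)], sign=-1
Σ_t [0,1]: t=0:+1/576 t=1:−1/72 = -7/576
(3j)²=7/198 [(4 3 3; 0 -2 2)], sign=+1
⇒ 4πI² = 49/121
I = (-1)√(49/121/(4π)) = -0.17951487
No selection rule forces the value: the integral is nonzero (none).

-0.179515 (none)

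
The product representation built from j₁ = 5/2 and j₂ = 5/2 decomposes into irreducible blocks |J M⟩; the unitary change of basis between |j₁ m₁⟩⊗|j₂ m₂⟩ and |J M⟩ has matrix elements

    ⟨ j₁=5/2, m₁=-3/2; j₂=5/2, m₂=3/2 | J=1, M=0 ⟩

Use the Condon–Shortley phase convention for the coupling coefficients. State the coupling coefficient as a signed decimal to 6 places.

−√(9/70) = -0.358569

triangle: 4!×1!×1!/7! = 24/5040
(j±m)!: 1!×4!×4!×1!×1!×1! = 576
prefactor² = (2J+1)×Δ×N² = 288/35
  k=3: −1/(3!×1!×1!×1!×0!×0!) = -1/6
  k=4: +1/(4!×0!×0!×0!×1!×1!) = 1/24
Σ = -1/8  ⇒  CG² = 288/35×(-1/8)² = 9/70
CG = −√(9/70) = -0.358569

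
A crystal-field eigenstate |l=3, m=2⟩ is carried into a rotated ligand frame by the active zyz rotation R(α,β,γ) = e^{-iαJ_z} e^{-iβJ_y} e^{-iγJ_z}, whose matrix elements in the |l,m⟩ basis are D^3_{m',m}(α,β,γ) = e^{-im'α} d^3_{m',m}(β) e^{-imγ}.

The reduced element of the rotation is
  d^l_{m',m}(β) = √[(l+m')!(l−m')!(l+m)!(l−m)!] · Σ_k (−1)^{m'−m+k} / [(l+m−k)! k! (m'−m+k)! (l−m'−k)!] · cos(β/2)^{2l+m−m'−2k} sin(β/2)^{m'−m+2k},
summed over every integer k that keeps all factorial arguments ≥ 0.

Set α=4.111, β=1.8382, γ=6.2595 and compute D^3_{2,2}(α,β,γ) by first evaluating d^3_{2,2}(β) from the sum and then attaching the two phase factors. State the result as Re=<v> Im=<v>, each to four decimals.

Re=0.1191 Im=0.3587

Split into d^3_{2,2}(β=1.8382) × two z-phases.
With c≡cos(β/2)=0.606536 and s≡sin(β/2)=0.795056, N=[120·1·120·1]^{1/2}=120.000000
The bounds max(0,m−m')=0 and min(l+m,l−m')=1 give 2 terms
  k=0: (−1)^0·120.0000/(120)·0.6065^6·0.7951^0 = +0.049790
  k=1: (−1)^1·120.0000/(24)·0.6065^4·0.7951^2 = -0.427752
d^3_{2,2}(1.8382) = +0.049790 -0.427752 = -0.377962
Attach z-rotation phases: D = e^{-i(2)(4.1110)}·(-0.377962)·e^{-i(2)(6.2595)} = +0.119127+0.358698i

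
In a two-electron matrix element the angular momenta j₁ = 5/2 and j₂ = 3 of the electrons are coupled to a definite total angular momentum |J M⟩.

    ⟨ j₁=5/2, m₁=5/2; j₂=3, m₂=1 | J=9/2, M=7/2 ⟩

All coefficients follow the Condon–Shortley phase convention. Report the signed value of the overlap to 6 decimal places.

+√(50/99) ≈ +0.710669

√[10·1!4!5!/11! · 5!0!4!2!8!1!] = √(1843200/11)
  +(−1)^0/∏(0,1,0,4,4,1)! = 1/576  (running 1/576)
⟨..|..⟩ = √(1843200/11)·(1/576) = +0.710669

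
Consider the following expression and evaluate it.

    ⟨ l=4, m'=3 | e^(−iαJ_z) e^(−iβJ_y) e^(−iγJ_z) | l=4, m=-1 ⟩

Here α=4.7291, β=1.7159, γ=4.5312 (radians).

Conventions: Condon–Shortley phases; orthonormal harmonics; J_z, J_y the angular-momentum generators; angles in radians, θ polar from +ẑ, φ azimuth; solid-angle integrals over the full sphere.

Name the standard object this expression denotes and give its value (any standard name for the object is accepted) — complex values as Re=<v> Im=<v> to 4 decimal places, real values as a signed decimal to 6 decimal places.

Wigner D-matrix element, Re=-0.1521 Im=0.0358

This is a Wigner D-matrix element — the rotation-matrix element ⟨l m'| R(α,β,γ) |l m⟩ in the angular-momentum basis.
Split into d^4_{3,-1}(β=1.7159) × two z-phases.
Half-angle: c=0.653990, s=0.756503. N=√(5040·1·6·120)=1904.940944
Admissible k: 0..1 (factorial args all ≥0)
  k=0: (−1)^4·1904.9409/(144)·0.6540^4·0.7565^4 = +0.792586
  k=1: (−1)^5·1904.9409/(240)·0.6540^2·0.7565^6 = -0.636323
d^4_{3,-1}(1.7159) = +0.792586 -0.636323 = +0.156263
Attach z-rotation phases: D = e^{-i(3)(4.7291)}·(+0.156263)·e^{-i(-1)(4.5312)} = -0.152101+0.035826i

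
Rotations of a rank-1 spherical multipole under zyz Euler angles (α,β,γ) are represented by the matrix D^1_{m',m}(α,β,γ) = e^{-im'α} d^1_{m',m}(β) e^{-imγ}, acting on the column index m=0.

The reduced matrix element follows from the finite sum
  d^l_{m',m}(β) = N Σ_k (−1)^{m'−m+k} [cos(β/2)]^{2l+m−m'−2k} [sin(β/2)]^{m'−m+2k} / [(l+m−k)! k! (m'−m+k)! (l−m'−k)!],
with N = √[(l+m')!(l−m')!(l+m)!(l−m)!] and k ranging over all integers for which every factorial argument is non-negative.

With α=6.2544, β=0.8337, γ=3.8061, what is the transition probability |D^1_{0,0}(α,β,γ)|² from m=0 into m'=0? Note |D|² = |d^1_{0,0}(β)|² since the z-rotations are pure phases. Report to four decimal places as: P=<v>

D^1_{0,0}(6.2544,0.8337,3.8061) = e^{-i·0·6.2544}·d^1_{0,0}(0.8337)·e^{-i·0·3.8061}. Compute d first:
c=cos(0.833700/2)=0.914369, s=sin(0.833700/2)=0.404882; N=√[1·1·1·1]=1.000000
The bounds max(0,m−m')=0 and min(l+m,l−m')=1 give 2 terms
  k=0: (−1)^0·1.0000/(1)·0.9144^2·0.4049^0 = +0.836070
  k=1: (−1)^1·1.0000/(1)·0.9144^0·0.4049^2 = -0.163930
d^1_{0,0}(0.8337) = +0.836070 -0.163930 = +0.672141
|D^1_{0,0}|² = |d^1_{0,0}(β)|² = (+0.672141)² = 0.451773 (the z-rotation phases have unit modulus)

P=0.4518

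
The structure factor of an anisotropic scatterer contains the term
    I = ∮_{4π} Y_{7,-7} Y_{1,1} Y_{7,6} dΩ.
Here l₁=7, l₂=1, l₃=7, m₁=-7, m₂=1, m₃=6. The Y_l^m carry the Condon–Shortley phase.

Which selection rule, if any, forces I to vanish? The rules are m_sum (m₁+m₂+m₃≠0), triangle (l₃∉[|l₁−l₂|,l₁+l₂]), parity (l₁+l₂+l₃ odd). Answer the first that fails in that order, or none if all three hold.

parity

m₁+m₂+m₃ = -7 + 1 + 6 = 0  ✓
triangle: |7−1|=6 ≤ l₃=7 ≤ 7+1=8  ✓
parity: l₁+l₂+l₃ = 15 is odd  ✗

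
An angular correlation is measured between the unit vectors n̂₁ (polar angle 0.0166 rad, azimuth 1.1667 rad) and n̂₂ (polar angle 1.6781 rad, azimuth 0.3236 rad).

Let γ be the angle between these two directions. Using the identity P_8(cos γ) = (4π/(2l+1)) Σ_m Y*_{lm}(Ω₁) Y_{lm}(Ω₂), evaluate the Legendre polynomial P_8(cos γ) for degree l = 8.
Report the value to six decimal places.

Addition theorem: P_8(cos γ) = (4π/17) Σ_m Y*_{lm}(Ω₁) Y_{lm}(Ω₂), m = −8…8:
  [-8]  conj(Y_{8,-8})(Ω₁) = (-0.000000, 0.000000) ; Y_{8,-8}(Ω₂) = (-0.418880, -0.258430) ; Δ = (0.000000, 0.000000)
  [-7]  conj(Y_{8,-7})(Ω₁) = (-0.000000, 0.000000) ; Y_{8,-7}(Ω₂) = (0.135708, 0.162960) ; Δ = (-0.000000, 0.000000)
  [-6]  conj(Y_{8,-6})(Ω₁) = (0.000000, 0.000000) ; Y_{8,-6}(Ω₂) = (0.109091, 0.280592) ; Δ = (-0.000000, 0.000000)
  [-5]  conj(Y_{8,-5})(Ω₁) = (0.000000, -0.000000) ; Y_{8,-5}(Ω₂) = (-0.011291, -0.239009) ; Δ = (-0.000000, -0.000000)
  [-4]  conj(Y_{8,-4})(Ω₁) = (-0.000000, -0.000001) ; Y_{8,-4}(Ω₂) = (0.064080, -0.225906) ; Δ = (-0.000000, -0.000000)
  [-3]  conj(Y_{8,-3})(Ω₁) = (-0.000060, -0.000022) ; Y_{8,-3}(Ω₂) = (-0.140526, 0.205408) ; Δ = (0.000013, -0.000009)
  [-2]  conj(Y_{8,-2})(Ω₁) = (-0.001962, 0.002053) ; Y_{8,-2}(Ω₂) = (-0.162819, 0.123058) ; Δ = (0.000067, -0.000576)
  [-1]  conj(Y_{8,-1})(Ω₁) = (0.032129, 0.075133) ; Y_{8,-1}(Ω₂) = (0.239084, -0.080186) ; Δ = (0.013706, 0.015387)
  [+0]  conj(Y_{8,0})(Ω₁) = (1.157345, -0.000000) ; Y_{8,0}(Ω₂) = (0.194834, 0.000000) ; Δ = (0.225491, 0.000000)
  [+1]  conj(Y_{8,1})(Ω₁) = (-0.032129, 0.075133) ; Y_{8,1}(Ω₂) = (-0.239084, -0.080186) ; Δ = (0.013706, -0.015387)
  [+2]  conj(Y_{8,2})(Ω₁) = (-0.001962, -0.002053) ; Y_{8,2}(Ω₂) = (-0.162819, -0.123058) ; Δ = (0.000067, 0.000576)
  [+3]  conj(Y_{8,3})(Ω₁) = (0.000060, -0.000022) ; Y_{8,3}(Ω₂) = (0.140526, 0.205408) ; Δ = (0.000013, 0.000009)
  [+4]  conj(Y_{8,4})(Ω₁) = (-0.000000, 0.000001) ; Y_{8,4}(Ω₂) = (0.064080, 0.225906) ; Δ = (-0.000000, 0.000000)
  [+5]  conj(Y_{8,5})(Ω₁) = (-0.000000, -0.000000) ; Y_{8,5}(Ω₂) = (0.011291, -0.239009) ; Δ = (-0.000000, 0.000000)
  [+6]  conj(Y_{8,6})(Ω₁) = (0.000000, -0.000000) ; Y_{8,6}(Ω₂) = (0.109091, -0.280592) ; Δ = (-0.000000, -0.000000)
  [+7]  conj(Y_{8,7})(Ω₁) = (0.000000, 0.000000) ; Y_{8,7}(Ω₂) = (-0.135708, 0.162960) ; Δ = (-0.000000, -0.000000)
  [+8]  conj(Y_{8,8})(Ω₁) = (-0.000000, -0.000000) ; Y_{8,8}(Ω₂) = (-0.418880, 0.258430) ; Δ = (0.000000, -0.000000)
Accumulated sum (0.253062, 0.000000); after 4π/(2l+1) scaling, (0.187063, 0.000000) ⇒ P_8 = 0.187063

0.187063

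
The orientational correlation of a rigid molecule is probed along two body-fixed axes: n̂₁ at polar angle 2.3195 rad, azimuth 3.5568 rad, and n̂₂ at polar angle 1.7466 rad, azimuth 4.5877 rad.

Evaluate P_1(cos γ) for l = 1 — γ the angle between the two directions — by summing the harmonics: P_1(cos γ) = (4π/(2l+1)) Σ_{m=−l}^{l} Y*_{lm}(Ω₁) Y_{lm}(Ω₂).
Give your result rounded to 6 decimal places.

0.489824

Expand P_1 via completeness: Σ_{m} conj(Y_{1,m}) at Ω₁ times Y_{1,m} at Ω₂ —
  [-1]  conj(Y_{1,-1})(Ω₁) = (-0.231594, -0.102095) ; Y_{1,-1}(Ω₂) = (-0.042305, 0.337528) ; Δ = (0.044258, -0.073850)
  [+0]  conj(Y_{1,0})(Ω₁) = (-0.332587, -0.000000) ; Y_{1,0}(Ω₂) = (-0.085456, 0.000000) ; Δ = (0.028422, 0.000000)
  [+1]  conj(Y_{1,1})(Ω₁) = (0.231594, -0.102095) ; Y_{1,1}(Ω₂) = (0.042305, 0.337528) ; Δ = (0.044258, 0.073850)
Accumulated sum (0.116937, 0.000000); after 4π/(2l+1) scaling, (0.489824, 0.000000) ⇒ P_1 = 0.489824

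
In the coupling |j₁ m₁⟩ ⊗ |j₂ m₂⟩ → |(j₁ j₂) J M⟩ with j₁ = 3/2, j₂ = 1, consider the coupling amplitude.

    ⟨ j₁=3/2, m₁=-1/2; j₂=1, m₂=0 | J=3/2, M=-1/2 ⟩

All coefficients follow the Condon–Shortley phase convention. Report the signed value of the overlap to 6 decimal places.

−√(1/15) ≈ -0.258199

triangle: 1!·2!·1!/5! = 2/120
(j±m)!: 1!·2!·1!·1!·1!·2! = 4
prefactor² = (2J+1)·Δ·N² = 4/15
  k=0: +1/(0!·1!·2!·1!·0!·0!) = 1/2
  k=1: −1/(1!·0!·1!·0!·1!·1!) = -1
Σ = -1/2  ⇒  CG² = 4/15·(-1/2)² = 1/15
CG = −√(1/15) = -0.258199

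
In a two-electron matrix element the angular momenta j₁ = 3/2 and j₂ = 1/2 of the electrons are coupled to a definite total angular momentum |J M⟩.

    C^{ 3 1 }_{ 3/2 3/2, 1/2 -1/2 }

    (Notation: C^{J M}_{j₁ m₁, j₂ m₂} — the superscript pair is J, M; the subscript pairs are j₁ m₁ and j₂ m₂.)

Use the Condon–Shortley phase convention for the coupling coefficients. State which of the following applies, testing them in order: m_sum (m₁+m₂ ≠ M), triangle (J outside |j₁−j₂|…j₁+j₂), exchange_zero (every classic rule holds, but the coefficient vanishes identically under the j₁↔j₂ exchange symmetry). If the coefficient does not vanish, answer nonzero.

m-sum: m₁+m₂ = 3/2+(-1/2) = 1, M = 1  ✓
triangle: need |j₁−j₂| ≤ J ≤ j₁+j₂, i.e. J ∈ [1, 2]; J = 3 is outside ✗ ⇒ coefficient is 0

triangle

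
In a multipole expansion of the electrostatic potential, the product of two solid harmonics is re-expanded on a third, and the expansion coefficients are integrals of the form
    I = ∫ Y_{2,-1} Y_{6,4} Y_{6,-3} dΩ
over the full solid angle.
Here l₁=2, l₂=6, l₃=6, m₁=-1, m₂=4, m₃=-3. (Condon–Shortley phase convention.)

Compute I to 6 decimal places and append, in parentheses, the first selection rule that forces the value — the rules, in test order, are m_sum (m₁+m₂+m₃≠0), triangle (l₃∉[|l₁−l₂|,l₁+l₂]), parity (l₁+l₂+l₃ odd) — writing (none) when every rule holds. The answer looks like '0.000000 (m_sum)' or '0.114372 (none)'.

Checks pass: Σm=0; 14 even; l₃=6∈[4,8].
(2·2+1)(2·6+1)(2·6+1) = 845
Δ: 2! 2! 10! / 15! → 1/90090
sum: t=0:+1/69120 t=1:−1/14400 t=2:+1/69120 = -7/172800
3j²(2 6 6; 0 0 0) = Δ·Π!·Σ² = 14/715  (sign -1)
sum: t=1:−1/725760 t=2:+1/161280 = 1/207360
3j²(2 6 6; -1 4 -3) = Δ·Π!·Σ² = 7/286  (sign -1)
combine: 4πI² = 845·14/715·7/286 = 49/121
take √, sign +1: I = 0.17951487
No selection rule forces the value: the integral is nonzero (none).

0.179515 (none)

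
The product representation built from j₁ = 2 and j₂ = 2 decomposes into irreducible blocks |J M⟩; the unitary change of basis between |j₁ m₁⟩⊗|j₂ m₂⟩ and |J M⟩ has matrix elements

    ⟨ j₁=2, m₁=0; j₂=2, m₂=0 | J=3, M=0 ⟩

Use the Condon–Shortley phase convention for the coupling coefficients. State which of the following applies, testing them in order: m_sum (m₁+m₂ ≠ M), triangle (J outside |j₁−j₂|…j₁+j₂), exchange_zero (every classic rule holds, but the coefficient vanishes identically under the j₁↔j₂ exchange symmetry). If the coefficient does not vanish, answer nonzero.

m-sum: m₁+m₂ = 0+0 = 0, M = 0  ✓
triangle: |j₁−j₂| = 0 ≤ J = 3 ≤ j₁+j₂ = 4  ✓
exchange: j₁=j₂ and m₁=m₂, and (−1)^(j₁+j₂−J) = (−1)^1 = −1 forces ⟨j₁m₁;j₂m₂|JM⟩ = −⟨j₂m₂;j₁m₁|JM⟩ = −⟨j₁m₁;j₂m₂|JM⟩ ⇒ the coefficient vanishes identically
Racah sum check: Σ_k collapses to 0 ⇒ CG = 0

exchange_zero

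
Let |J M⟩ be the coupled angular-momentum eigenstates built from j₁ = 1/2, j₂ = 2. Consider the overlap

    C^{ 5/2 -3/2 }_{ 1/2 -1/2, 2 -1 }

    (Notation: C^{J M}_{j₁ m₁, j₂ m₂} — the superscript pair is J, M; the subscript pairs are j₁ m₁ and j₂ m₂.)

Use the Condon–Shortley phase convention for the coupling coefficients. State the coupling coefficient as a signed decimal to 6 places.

√[6·0!1!4!/6! · 0!1!1!3!1!4!] = √(144/5)
  +(−1)^0/∏(0,0,1,1,0,3)! = 1/6  (running 1/6)
⟨..|..⟩ = √(144/5)·(1/6) = +0.894427

+√(4/5) ≈ +0.894427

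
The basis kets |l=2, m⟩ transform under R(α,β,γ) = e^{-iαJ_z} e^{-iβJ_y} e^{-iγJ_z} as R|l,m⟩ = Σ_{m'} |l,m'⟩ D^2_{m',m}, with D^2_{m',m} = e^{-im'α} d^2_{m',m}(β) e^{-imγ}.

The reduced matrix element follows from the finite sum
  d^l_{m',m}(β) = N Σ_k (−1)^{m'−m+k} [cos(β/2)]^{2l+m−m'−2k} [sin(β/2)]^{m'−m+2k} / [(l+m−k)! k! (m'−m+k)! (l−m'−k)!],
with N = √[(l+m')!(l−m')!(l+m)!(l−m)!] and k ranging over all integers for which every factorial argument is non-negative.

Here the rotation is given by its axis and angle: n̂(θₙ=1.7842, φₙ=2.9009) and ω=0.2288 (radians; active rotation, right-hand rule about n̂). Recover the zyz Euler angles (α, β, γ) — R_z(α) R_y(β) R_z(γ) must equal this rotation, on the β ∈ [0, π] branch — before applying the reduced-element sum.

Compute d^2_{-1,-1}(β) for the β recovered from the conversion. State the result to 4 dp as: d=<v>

d=0.9384

Axis–angle → zyz. n̂ = (sinθₙcosφₙ, sinθₙsinφₙ, cosθₙ) = (-0.949143, +0.232968, -0.211788), ω = 0.2288.
R = I cosω + sinω [n̂]ₓ + (1−cosω) n̂n̂ᵀ gives
  R = [+0.997417, +0.042273, +0.058078; -0.053798, +0.975354, +0.213988; -0.047601, -0.216560, +0.975108]
β = atan2(√(R₁₃²+R₂₃²), R₃₃) = 0.223588; α = atan2(R₂₃, R₁₃) mod 2π = 1.305774; γ = atan2(R₃₂, −R₃₁) mod 2π = 4.928752
d^2_{-1,-1}(β=0.2236) via the finite sum:
Half-angle: c=0.993758, s=0.111561. N=√(1·6·1·6)=6.000000
Admissible k: 0..1 (factorial args all ≥0)
  k=0: (−1)^0·6.0000/(6)·0.9938^4·0.1116^0 = +0.975263
  k=1: (−1)^1·6.0000/(2)·0.9938^2·0.1116^2 = -0.036873
d^2_{-1,-1}(0.2236) = +0.975263 -0.036873 = +0.938390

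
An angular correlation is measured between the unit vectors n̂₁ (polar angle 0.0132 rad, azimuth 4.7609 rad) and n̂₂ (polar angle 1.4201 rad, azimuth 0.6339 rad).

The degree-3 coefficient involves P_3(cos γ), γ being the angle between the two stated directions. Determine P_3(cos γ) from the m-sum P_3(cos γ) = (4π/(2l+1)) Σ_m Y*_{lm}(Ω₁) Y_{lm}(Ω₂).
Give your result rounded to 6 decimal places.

-0.207059

Term-by-term m-sum for l=3 (normalisation 4π/7 = 1.795196):
  [-3]  conj(Y_{3,-3})(Ω₁) = (-0.000000, 0.000001) ; Y_{3,-3}(Ω₂) = (-0.130998, -0.381325) ; Δ = (0.000000, -0.000000)
  [-2]  conj(Y_{3,-2})(Ω₁) = (-0.000177, -0.000017) ; Y_{3,-2}(Ω₂) = (0.044748, -0.143138) ; Δ = (-0.000010, 0.000025)
  [-1]  conj(Y_{3,-1})(Ω₁) = (0.000827, -0.017040) ; Y_{3,-1}(Ω₂) = (-0.228432, 0.167921) ; Δ = (0.002672, 0.004031)
  [+0]  conj(Y_{3,0})(Ω₁) = (0.745963, -0.000000) ; Y_{3,0}(Ω₂) = (-0.161758, 0.000000) ; Δ = (-0.120665, 0.000000)
  [+1]  conj(Y_{3,1})(Ω₁) = (-0.000827, -0.017040) ; Y_{3,1}(Ω₂) = (0.228432, 0.167921) ; Δ = (0.002672, -0.004031)
  [+2]  conj(Y_{3,2})(Ω₁) = (-0.000177, 0.000017) ; Y_{3,2}(Ω₂) = (0.044748, 0.143138) ; Δ = (-0.000010, -0.000025)
  [+3]  conj(Y_{3,3})(Ω₁) = (0.000000, 0.000001) ; Y_{3,3}(Ω₂) = (0.130998, -0.381325) ; Δ = (0.000000, 0.000000)
Accumulated sum (-0.115341, -0.000000); after 4π/(2l+1) scaling, (-0.207059, -0.000000) ⇒ P_3 = -0.207059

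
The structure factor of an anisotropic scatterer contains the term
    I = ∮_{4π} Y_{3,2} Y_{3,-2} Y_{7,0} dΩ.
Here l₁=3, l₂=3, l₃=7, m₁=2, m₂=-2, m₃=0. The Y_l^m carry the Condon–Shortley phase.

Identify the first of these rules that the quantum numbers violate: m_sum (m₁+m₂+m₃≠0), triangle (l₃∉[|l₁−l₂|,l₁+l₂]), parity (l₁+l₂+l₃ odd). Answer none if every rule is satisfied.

Σmᵢ = 0  ✓
l₃∈[|l₁−l₂|,l₁+l₂]=[0,6] required, l₃=7 fails  ✗
Σlᵢ = 13 ⇒ odd

triangle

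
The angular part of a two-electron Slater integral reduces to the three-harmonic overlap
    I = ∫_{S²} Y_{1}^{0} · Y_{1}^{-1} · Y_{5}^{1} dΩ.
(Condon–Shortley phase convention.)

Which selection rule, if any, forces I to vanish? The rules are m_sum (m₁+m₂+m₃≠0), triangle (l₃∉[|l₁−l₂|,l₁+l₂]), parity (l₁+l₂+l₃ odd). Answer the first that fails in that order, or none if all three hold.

m₁+m₂+m₃ = 0 − 1 + 1 = 0  ✓
triangle: need |l₁−l₂| ≤ l₃ ≤ l₁+l₂ = [0,2]; l₃=5 is outside  ✗
parity: l₁+l₂+l₃ = 7 is odd

triangle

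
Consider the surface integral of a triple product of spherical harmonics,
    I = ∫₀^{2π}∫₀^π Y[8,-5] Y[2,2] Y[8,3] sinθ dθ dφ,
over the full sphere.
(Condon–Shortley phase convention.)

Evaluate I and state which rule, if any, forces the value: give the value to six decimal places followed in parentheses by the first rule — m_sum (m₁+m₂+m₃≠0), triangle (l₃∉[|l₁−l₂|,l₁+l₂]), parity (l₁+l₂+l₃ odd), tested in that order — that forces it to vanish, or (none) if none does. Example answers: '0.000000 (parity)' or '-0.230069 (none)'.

0.151411 (none)

m-sum 0 ✓  L=18 even ✓  6≤8≤10 ✓
Π(2lᵢ+1) = 17×5×17 = 1445
triangle coeff Δ(8,2,8) = 1/348840
Σ_t [0,2]: t=0:+1/116121600 t=1:−1/25401600 t=2:+1/116121600 = -1/45158400
(3j)²=24/1615 [(8 2 8; 0 0 0)], sign=-1
Σ_t [2,2]: t=2:+1/958003200 = 1/958003200
(3j)²=13/969 [(8 2 8; -5 2 3)], sign=-1
⇒ 4πI² = 104/361
I = (+1)√(104/361/(4π)) = 0.15141125
No selection rule forces the value: the integral is nonzero (none).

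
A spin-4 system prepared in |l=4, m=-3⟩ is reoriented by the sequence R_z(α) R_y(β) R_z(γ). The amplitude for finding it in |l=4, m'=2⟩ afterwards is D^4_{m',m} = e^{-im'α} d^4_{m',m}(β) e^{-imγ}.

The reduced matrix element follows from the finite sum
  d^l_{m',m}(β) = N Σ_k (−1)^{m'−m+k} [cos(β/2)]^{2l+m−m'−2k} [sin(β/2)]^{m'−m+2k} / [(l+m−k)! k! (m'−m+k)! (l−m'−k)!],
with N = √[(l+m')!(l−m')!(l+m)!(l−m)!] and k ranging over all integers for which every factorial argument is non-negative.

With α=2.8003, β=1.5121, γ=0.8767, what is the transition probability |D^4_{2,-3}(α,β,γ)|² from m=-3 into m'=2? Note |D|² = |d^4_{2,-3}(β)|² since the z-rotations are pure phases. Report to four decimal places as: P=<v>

P=0.2137

First d^4_{2,-3}(β=1.5121), then the phase factors e^{-i(2)α} and e^{-i(-3)γ}:
With c≡cos(β/2)=0.727552 and s≡sin(β/2)=0.686053, N=[720·2·1·5040]^{1/2}=2693.993318
k: max(0,(-3)−(2))=0 … min(4+(-3),4−(2))=1
  k=0: (−1)^5·2693.9933/(240)·0.7276^3·0.6861^5 = -0.656999
  k=1: (−1)^6·2693.9933/(720)·0.7276^1·0.6861^7 = +0.194729
d^4_{2,-3}(1.5121) = -0.656999 +0.194729 = -0.462270
|D^4_{2,-3}|² = |d^4_{2,-3}(β)|² = (-0.462270)² = 0.213694 (the z-rotation phases have unit modulus)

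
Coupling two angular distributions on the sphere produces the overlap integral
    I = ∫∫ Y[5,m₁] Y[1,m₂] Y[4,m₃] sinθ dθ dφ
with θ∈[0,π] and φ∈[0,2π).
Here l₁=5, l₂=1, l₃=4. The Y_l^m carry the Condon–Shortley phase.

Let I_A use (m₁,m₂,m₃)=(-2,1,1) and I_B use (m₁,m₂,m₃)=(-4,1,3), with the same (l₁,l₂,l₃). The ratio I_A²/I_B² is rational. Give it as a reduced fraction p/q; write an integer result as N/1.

Shared (l₁,l₂,l₃)=(5,1,4): N and (l;000)² cancel in I_A²/I_B².
A: Δ = 2!·8!·0!/11! = 1/495; Racah Σ t=2..2: t=2:+1/1440 = 1/1440; ⇒ 3j(5 1 4; -2 1 1)² = 7/165, sgn -1
B: Δ = 2!·8!·0!/11! = 1/495; Racah Σ t=2..2: t=2:+1/10080 = 1/10080; ⇒ 3j(5 1 4; -4 1 3)² = 4/55, sgn -1
I_A²/I_B² = (7/165)/(4/55) = 7/12

7/12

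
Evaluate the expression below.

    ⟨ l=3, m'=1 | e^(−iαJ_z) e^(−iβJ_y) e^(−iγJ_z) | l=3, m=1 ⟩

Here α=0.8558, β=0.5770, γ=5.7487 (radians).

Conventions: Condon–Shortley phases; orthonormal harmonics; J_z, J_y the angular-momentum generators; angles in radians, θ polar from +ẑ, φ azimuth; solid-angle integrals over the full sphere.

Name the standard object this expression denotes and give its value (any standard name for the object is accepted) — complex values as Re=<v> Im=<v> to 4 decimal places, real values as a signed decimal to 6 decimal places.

Wigner D-matrix element, Re=0.2518 Im=-0.0838

This is a Wigner D-matrix element — the rotation-matrix element ⟨l m'| R(α,β,γ) |l m⟩ in the angular-momentum basis.
D^3_{1,1}(0.8558,0.5770,5.7487) = e^{-i·1·0.8558}·d^3_{1,1}(0.5770)·e^{-i·1·5.7487}. Compute d first:
c=cos(0.577000/2)=0.958672, s=sin(0.577000/2)=0.284515; N=√[24·2·24·2]=48.000000
The bounds max(0,m−m')=0 and min(l+m,l−m')=2 give 3 terms
  k=0: (−1)^0·48.0000/(48)·0.9587^6·0.2845^0 = +0.776282
  k=1: (−1)^1·48.0000/(6)·0.9587^4·0.2845^2 = -0.546989
  k=2: (−1)^2·48.0000/(8)·0.9587^2·0.2845^4 = +0.036133
d^3_{1,1}(0.5770) = +0.776282 -0.546989 +0.036133 = +0.265426
Attach z-rotation phases: D = e^{-i(1)(0.8558)}·(+0.265426)·e^{-i(1)(5.7487)} = +0.251842-0.083825i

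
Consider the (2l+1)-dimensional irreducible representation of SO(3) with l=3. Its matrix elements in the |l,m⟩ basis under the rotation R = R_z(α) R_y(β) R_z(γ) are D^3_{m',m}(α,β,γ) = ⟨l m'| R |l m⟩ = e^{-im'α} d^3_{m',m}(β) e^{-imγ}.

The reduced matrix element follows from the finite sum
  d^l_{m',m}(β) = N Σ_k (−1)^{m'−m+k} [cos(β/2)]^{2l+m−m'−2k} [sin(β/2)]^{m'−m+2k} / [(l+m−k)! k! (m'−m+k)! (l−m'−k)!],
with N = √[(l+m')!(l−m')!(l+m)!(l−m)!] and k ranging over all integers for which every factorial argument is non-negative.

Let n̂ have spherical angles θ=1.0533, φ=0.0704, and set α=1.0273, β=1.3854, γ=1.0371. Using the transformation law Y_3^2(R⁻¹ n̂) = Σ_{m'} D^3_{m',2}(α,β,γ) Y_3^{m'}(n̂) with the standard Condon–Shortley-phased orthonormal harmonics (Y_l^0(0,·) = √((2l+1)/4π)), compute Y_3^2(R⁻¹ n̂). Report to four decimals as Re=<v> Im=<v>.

Need the full column D^3_{m',2} for m'=−3..3 at α=1.0273, β=1.3854, γ=1.0371.
cos(β/2)=0.769525, sin(β/2)=0.638617
d^3_{-3,2}: single k=5 term ⇒ +0.200217;  D = +0.106877+0.169305i
d^3_{-2,2}: k∈[4..5] ⇒ +0.492467 -0.067833 = +0.424634;  D = +0.424552-0.008322i
d^3_{-1,2}: k∈[3..4] ⇒ +0.750619 -0.258479 = +0.492139;  D = +0.246197-0.426132i
d^3_{0,2}: k∈[2..3] ⇒ +0.783307 -0.539471 = +0.243836;  D = -0.117629-0.213587i
d^3_{1,2}: k∈[1..2] ⇒ +0.544945 -0.750619 = -0.205673;  D = +0.205508+0.008244i
d^3_{2,2}: k∈[0..1] ⇒ +0.207651 -0.715058 = -0.507406;  D = +0.279592-0.423426i
d^3_{3,2}: single k=0 term ⇒ -0.422113;  D = -0.181211-0.381238i
Y_3^{m'}(θ=1.0533,φ=0.0704) and Σ D·Y over m':
  (+0.1069+0.1693i)·(+0.2678-0.0574i)  (+0.4246-0.0083i)·(+0.3781-0.0536i)  (+0.2462-0.4261i)·(+0.0627-0.0044i)  (-0.1176-0.2136i)·(-0.3279+0.0000i)  (+0.2055+0.0082i)·(-0.0627-0.0044i)  (+0.2796-0.4234i)·(+0.3781+0.0536i)  (-0.1812-0.3812i)·(-0.2678-0.0574i)
Y_3^2(R⁻¹ n̂) = +0.392712+0.021512i

Re=0.3927 Im=0.0215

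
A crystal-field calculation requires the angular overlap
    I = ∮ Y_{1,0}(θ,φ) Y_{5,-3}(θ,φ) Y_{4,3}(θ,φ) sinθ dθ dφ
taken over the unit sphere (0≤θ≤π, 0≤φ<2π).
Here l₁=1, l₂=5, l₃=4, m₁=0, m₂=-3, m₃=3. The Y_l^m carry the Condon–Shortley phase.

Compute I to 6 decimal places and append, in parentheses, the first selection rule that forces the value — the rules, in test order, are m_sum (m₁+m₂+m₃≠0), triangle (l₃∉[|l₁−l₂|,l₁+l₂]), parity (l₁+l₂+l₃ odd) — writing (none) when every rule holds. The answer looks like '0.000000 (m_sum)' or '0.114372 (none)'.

-0.196426 (none)

m-sum 0 ✓  L=10 even ✓  4≤4≤6 ✓
Π(2lᵢ+1) = 3×11×9 = 297
triangle coeff Δ(1,5,4) = 1/495
Σ_t [1,1]: t=1:−1/576 = -1/576
(3j)²=5/99 [(1 5 4; 0 0 0)], sign=-1
Σ_t [1,1]: t=1:−1/5040 = -1/5040
(3j)²=16/495 [(1 5 4; 0 -3 3)], sign=+1
⇒ 4πI² = 16/33
I = (-1)√(16/33/(4π)) = -0.19642560
No selection rule forces the value: the integral is nonzero (none).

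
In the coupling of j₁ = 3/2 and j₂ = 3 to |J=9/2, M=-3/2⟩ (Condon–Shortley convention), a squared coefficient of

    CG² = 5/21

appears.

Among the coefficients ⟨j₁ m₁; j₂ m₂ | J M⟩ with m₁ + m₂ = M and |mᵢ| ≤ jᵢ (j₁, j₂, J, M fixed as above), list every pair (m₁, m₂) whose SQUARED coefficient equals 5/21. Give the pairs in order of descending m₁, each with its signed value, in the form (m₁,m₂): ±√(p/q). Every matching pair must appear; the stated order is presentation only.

Admissible pairs with m₁+m₂ = M = -3/2: (-3/2,0), (-1/2,-1), (1/2,-2), (3/2,-3)
  (m₁,m₂)=(3/2,-3): CG² = 1/84, CG = +√(1/84)
  (m₁,m₂)=(1/2,-2): CG² = 3/14, CG = +√(3/14)
  (m₁,m₂)=(-1/2,-1): CG² = 15/28, CG = +√(15/28)
  (m₁,m₂)=(-3/2,0): CG² = 5/21, CG = +√(5/21)   ← matches the target
Pairs with CG² = 5/21: (-3/2,0): +√(5/21)

(-3/2,0): +√(5/21)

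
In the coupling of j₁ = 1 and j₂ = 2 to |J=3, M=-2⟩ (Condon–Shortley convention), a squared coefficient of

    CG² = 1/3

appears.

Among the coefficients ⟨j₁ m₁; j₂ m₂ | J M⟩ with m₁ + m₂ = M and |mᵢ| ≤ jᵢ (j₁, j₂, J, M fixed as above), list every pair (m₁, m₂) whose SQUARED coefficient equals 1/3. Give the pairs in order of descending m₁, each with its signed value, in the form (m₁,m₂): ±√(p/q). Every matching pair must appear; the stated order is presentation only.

Admissible pairs with m₁+m₂ = M = -2: (-1,-1), (0,-2)
  (m₁,m₂)=(0,-2): CG² = 1/3, CG = +√(1/3)   ← matches the target
  (m₁,m₂)=(-1,-1): CG² = 2/3, CG = +√(2/3)
Pairs with CG² = 1/3: (0,-2): +√(1/3)

(0,-2): +√(1/3)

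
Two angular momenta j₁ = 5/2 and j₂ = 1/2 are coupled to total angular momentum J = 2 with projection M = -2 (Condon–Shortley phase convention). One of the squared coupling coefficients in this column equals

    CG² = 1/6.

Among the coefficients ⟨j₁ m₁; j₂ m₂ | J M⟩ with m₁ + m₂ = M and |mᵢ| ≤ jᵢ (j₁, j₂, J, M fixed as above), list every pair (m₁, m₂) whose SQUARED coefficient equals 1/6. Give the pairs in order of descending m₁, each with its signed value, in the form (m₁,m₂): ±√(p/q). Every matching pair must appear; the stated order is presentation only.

(-3/2,-1/2): +√(1/6)

Admissible pairs with m₁+m₂ = M = -2: (-5/2,1/2), (-3/2,-1/2)
  (m₁,m₂)=(-3/2,-1/2): CG² = 1/6, CG = +√(1/6)   ← matches the target
  (m₁,m₂)=(-5/2,1/2): CG² = 5/6, CG = −√(5/6)
Pairs with CG² = 1/6: (-3/2,-1/2): +√(1/6)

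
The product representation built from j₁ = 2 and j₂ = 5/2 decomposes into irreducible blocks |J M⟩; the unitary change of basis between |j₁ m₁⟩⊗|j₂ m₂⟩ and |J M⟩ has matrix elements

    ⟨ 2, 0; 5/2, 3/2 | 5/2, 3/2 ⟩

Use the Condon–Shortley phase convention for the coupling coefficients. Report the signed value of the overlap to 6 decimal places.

-0.119523  (= −√(1/70))

j₁+j₂−J=2  J+j₁−j₂=2  J−j₁+j₂=3  j₁+j₂+J+1=8
(j₁±m₁, j₂±m₂, J±M) = (2,2,4,1,4,1)
P² = 288/35
sum k=1..2:
  [1] −1/6 = -1/6
  [2] +1/8 = 1/8
S = -1/24
C² = P²·S² = 1/70 ; C = -0.119523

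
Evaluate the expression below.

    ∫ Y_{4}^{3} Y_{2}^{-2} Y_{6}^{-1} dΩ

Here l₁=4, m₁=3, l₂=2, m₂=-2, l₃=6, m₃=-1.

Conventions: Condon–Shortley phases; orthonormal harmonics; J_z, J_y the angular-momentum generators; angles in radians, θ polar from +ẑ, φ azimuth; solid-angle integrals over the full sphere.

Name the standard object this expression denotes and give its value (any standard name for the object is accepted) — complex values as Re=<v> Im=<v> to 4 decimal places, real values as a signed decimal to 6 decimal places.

Gaunt coefficient, -0.035563

This is a Gaunt coefficient — the integral of a triple product of spherical harmonics over the sphere.
m-sum 0 ✓  L=12 even ✓  2≤6≤6 ✓
Π(2lᵢ+1) = 9×5×13 = 585
triangle coeff Δ(4,2,6) = 1/6435
Σ_t [0,0]: t=0:+1/2304 = 1/2304
(3j)²=5/143 [(4 2 6; 0 0 0)], sign=+1
Σ_t [0,0]: t=0:+1/120960 = 1/120960
(3j)²=1/1287 [(4 2 6; 3 -2 -1)], sign=-1
⇒ 4πI² = 25/1573
I = (-1)√(25/1573/(4π)) = -0.03556319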